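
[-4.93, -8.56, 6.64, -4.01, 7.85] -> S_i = Random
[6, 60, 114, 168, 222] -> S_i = 6 + 54*i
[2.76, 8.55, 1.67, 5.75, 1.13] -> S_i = Random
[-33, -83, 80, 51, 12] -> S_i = Random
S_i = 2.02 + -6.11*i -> [2.02, -4.09, -10.2, -16.31, -22.42]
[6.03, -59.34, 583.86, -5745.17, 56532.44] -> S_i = 6.03*(-9.84)^i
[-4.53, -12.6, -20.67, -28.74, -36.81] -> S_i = -4.53 + -8.07*i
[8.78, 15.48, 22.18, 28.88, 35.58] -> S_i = 8.78 + 6.70*i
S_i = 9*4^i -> [9, 36, 144, 576, 2304]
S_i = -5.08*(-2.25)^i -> [-5.08, 11.43, -25.72, 57.86, -130.19]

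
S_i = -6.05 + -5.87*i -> [-6.05, -11.92, -17.79, -23.66, -29.53]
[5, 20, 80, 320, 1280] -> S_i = 5*4^i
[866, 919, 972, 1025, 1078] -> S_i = 866 + 53*i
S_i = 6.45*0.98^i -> [6.45, 6.32, 6.19, 6.07, 5.95]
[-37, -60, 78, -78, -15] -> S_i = Random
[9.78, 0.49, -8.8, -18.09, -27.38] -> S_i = 9.78 + -9.29*i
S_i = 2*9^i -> [2, 18, 162, 1458, 13122]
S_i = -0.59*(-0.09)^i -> [-0.59, 0.05, -0.0, 0.0, -0.0]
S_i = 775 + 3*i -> [775, 778, 781, 784, 787]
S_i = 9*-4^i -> [9, -36, 144, -576, 2304]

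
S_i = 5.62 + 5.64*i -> [5.62, 11.26, 16.9, 22.54, 28.18]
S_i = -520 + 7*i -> [-520, -513, -506, -499, -492]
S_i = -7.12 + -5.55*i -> [-7.12, -12.67, -18.22, -23.77, -29.32]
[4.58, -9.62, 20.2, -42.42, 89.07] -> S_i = 4.58*(-2.10)^i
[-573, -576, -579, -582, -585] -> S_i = -573 + -3*i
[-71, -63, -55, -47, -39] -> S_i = -71 + 8*i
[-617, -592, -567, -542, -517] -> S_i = -617 + 25*i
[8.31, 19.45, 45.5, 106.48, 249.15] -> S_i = 8.31*2.34^i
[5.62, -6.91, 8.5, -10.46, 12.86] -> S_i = 5.62*(-1.23)^i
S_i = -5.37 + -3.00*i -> [-5.37, -8.37, -11.37, -14.37, -17.37]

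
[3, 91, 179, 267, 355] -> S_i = 3 + 88*i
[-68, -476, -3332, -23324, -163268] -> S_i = -68*7^i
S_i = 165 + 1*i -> [165, 166, 167, 168, 169]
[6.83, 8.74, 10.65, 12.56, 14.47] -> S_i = 6.83 + 1.91*i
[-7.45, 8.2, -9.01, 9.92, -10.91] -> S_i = -7.45*(-1.10)^i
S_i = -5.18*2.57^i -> [-5.18, -13.31, -34.21, -87.93, -225.98]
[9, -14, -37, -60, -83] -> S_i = 9 + -23*i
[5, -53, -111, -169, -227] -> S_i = 5 + -58*i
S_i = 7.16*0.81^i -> [7.16, 5.8, 4.7, 3.81, 3.08]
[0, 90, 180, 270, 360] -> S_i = 0 + 90*i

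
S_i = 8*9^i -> [8, 72, 648, 5832, 52488]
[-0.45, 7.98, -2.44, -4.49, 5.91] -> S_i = Random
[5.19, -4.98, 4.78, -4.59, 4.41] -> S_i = 5.19*(-0.96)^i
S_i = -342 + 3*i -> [-342, -339, -336, -333, -330]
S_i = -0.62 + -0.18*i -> [-0.62, -0.8, -0.98, -1.16, -1.34]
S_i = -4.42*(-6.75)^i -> [-4.42, 29.84, -201.39, 1359.36, -9175.66]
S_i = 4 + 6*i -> [4, 10, 16, 22, 28]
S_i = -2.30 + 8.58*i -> [-2.3, 6.28, 14.86, 23.44, 32.02]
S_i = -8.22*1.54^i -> [-8.22, -12.66, -19.49, -30.02, -46.23]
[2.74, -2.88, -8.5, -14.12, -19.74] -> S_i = 2.74 + -5.62*i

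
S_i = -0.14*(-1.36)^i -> [-0.14, 0.19, -0.26, 0.35, -0.48]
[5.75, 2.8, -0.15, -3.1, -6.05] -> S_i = 5.75 + -2.95*i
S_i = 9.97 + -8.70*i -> [9.97, 1.27, -7.43, -16.13, -24.83]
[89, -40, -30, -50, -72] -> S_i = Random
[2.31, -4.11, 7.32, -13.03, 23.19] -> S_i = 2.31*(-1.78)^i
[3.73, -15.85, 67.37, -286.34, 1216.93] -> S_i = 3.73*(-4.25)^i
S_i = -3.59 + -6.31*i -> [-3.59, -9.9, -16.21, -22.52, -28.83]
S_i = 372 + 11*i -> [372, 383, 394, 405, 416]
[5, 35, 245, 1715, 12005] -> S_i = 5*7^i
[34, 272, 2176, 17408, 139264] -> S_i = 34*8^i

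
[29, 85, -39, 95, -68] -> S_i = Random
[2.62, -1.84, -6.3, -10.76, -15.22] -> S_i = 2.62 + -4.46*i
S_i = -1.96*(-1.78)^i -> [-1.96, 3.49, -6.21, 11.05, -19.68]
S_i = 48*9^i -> [48, 432, 3888, 34992, 314928]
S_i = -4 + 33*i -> [-4, 29, 62, 95, 128]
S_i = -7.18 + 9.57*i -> [-7.18, 2.39, 11.96, 21.53, 31.1]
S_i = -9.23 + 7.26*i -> [-9.23, -1.97, 5.29, 12.55, 19.81]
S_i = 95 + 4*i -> [95, 99, 103, 107, 111]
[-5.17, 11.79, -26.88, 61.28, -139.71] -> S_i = -5.17*(-2.28)^i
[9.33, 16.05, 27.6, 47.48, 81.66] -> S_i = 9.33*1.72^i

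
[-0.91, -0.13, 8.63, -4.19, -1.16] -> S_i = Random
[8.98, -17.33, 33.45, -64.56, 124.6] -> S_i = 8.98*(-1.93)^i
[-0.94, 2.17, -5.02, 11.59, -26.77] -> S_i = -0.94*(-2.31)^i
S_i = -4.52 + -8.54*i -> [-4.52, -13.06, -21.6, -30.14, -38.68]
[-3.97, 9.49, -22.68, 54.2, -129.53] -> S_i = -3.97*(-2.39)^i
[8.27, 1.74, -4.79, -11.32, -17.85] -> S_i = 8.27 + -6.53*i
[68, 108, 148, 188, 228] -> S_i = 68 + 40*i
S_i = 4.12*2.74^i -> [4.12, 11.29, 30.93, 84.75, 232.22]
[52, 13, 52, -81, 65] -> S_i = Random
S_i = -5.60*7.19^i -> [-5.6, -40.26, -289.5, -2081.49, -14965.93]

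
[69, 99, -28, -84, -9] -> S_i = Random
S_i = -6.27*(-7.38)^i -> [-6.27, 46.27, -341.49, 2520.21, -18599.15]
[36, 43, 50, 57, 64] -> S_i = 36 + 7*i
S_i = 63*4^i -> [63, 252, 1008, 4032, 16128]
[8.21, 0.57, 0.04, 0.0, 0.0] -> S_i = 8.21*0.07^i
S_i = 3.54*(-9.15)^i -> [3.54, -32.39, 296.38, -2711.86, 24813.48]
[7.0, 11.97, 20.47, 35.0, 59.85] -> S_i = 7.00*1.71^i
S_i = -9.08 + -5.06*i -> [-9.08, -14.14, -19.2, -24.26, -29.32]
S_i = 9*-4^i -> [9, -36, 144, -576, 2304]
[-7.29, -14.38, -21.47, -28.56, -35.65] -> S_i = -7.29 + -7.09*i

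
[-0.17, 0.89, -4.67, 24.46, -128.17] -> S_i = -0.17*(-5.24)^i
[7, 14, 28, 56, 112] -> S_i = 7*2^i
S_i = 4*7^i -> [4, 28, 196, 1372, 9604]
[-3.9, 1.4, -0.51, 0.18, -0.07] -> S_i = -3.90*(-0.36)^i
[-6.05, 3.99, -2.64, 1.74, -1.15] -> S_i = -6.05*(-0.66)^i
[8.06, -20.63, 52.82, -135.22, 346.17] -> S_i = 8.06*(-2.56)^i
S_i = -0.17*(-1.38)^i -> [-0.17, 0.23, -0.32, 0.45, -0.62]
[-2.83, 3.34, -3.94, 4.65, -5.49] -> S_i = -2.83*(-1.18)^i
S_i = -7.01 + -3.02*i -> [-7.01, -10.03, -13.05, -16.07, -19.09]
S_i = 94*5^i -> [94, 470, 2350, 11750, 58750]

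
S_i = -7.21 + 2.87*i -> [-7.21, -4.34, -1.47, 1.4, 4.27]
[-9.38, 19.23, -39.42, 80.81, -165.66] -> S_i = -9.38*(-2.05)^i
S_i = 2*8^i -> [2, 16, 128, 1024, 8192]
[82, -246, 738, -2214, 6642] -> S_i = 82*-3^i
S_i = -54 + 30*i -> [-54, -24, 6, 36, 66]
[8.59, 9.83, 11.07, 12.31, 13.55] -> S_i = 8.59 + 1.24*i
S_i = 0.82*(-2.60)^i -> [0.82, -2.13, 5.54, -14.41, 37.47]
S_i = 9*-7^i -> [9, -63, 441, -3087, 21609]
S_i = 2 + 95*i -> [2, 97, 192, 287, 382]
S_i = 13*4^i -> [13, 52, 208, 832, 3328]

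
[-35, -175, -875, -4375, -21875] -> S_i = -35*5^i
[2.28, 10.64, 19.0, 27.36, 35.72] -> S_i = 2.28 + 8.36*i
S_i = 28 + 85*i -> [28, 113, 198, 283, 368]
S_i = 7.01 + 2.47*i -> [7.01, 9.48, 11.95, 14.42, 16.89]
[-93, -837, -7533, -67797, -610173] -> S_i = -93*9^i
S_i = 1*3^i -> [1, 3, 9, 27, 81]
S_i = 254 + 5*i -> [254, 259, 264, 269, 274]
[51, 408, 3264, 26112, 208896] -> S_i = 51*8^i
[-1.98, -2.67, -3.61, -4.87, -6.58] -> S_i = -1.98*1.35^i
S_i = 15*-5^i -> [15, -75, 375, -1875, 9375]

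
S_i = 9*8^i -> [9, 72, 576, 4608, 36864]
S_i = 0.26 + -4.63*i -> [0.26, -4.37, -9.0, -13.63, -18.26]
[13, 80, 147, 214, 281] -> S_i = 13 + 67*i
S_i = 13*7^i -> [13, 91, 637, 4459, 31213]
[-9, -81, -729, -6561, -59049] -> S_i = -9*9^i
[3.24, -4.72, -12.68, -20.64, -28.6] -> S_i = 3.24 + -7.96*i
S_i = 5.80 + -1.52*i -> [5.8, 4.28, 2.76, 1.24, -0.28]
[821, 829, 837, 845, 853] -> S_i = 821 + 8*i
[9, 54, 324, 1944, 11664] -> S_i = 9*6^i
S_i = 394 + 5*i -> [394, 399, 404, 409, 414]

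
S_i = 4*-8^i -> [4, -32, 256, -2048, 16384]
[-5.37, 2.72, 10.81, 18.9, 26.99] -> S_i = -5.37 + 8.09*i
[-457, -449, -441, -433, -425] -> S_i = -457 + 8*i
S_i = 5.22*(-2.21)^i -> [5.22, -11.54, 25.5, -56.34, 124.52]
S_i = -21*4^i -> [-21, -84, -336, -1344, -5376]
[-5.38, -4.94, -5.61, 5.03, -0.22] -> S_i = Random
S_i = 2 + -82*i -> [2, -80, -162, -244, -326]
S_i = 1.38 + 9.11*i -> [1.38, 10.49, 19.6, 28.71, 37.82]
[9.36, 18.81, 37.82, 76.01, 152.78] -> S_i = 9.36*2.01^i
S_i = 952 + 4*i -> [952, 956, 960, 964, 968]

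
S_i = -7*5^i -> [-7, -35, -175, -875, -4375]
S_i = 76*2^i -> [76, 152, 304, 608, 1216]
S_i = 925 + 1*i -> [925, 926, 927, 928, 929]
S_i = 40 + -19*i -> [40, 21, 2, -17, -36]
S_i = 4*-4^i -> [4, -16, 64, -256, 1024]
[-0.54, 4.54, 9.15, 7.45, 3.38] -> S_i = Random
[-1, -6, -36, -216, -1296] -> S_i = -1*6^i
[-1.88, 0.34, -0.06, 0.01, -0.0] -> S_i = -1.88*(-0.18)^i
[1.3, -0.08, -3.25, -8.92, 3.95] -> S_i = Random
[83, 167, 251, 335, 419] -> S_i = 83 + 84*i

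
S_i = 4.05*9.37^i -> [4.05, 37.95, 355.58, 3331.76, 31218.6]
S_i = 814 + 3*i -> [814, 817, 820, 823, 826]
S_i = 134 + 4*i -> [134, 138, 142, 146, 150]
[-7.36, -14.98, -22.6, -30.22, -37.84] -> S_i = -7.36 + -7.62*i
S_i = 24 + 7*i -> [24, 31, 38, 45, 52]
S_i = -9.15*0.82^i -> [-9.15, -7.5, -6.15, -5.05, -4.14]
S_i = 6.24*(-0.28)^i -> [6.24, -1.75, 0.49, -0.14, 0.04]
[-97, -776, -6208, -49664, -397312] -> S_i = -97*8^i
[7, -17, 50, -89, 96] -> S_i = Random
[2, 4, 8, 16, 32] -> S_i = 2*2^i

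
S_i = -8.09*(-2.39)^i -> [-8.09, 19.34, -46.21, 110.44, -263.96]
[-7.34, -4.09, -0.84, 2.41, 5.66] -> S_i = -7.34 + 3.25*i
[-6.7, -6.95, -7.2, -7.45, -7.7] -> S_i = -6.70 + -0.25*i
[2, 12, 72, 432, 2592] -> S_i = 2*6^i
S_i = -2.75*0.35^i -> [-2.75, -0.96, -0.34, -0.12, -0.04]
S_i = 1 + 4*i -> [1, 5, 9, 13, 17]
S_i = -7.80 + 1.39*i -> [-7.8, -6.41, -5.02, -3.63, -2.24]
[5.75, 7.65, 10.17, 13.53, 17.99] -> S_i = 5.75*1.33^i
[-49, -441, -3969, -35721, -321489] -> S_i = -49*9^i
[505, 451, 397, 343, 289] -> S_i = 505 + -54*i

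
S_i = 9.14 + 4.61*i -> [9.14, 13.75, 18.36, 22.97, 27.58]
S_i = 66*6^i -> [66, 396, 2376, 14256, 85536]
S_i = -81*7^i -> [-81, -567, -3969, -27783, -194481]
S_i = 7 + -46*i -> [7, -39, -85, -131, -177]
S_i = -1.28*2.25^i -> [-1.28, -2.88, -6.48, -14.58, -32.8]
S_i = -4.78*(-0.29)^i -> [-4.78, 1.39, -0.4, 0.12, -0.03]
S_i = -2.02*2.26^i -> [-2.02, -4.57, -10.32, -23.32, -52.7]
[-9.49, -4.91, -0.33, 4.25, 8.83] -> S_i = -9.49 + 4.58*i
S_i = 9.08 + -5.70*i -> [9.08, 3.38, -2.32, -8.02, -13.72]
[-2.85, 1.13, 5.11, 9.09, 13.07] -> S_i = -2.85 + 3.98*i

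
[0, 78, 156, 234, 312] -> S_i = 0 + 78*i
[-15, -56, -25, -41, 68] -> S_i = Random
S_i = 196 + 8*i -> [196, 204, 212, 220, 228]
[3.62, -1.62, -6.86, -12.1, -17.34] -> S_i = 3.62 + -5.24*i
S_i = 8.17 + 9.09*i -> [8.17, 17.26, 26.35, 35.44, 44.53]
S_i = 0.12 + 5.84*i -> [0.12, 5.96, 11.8, 17.64, 23.48]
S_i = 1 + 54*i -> [1, 55, 109, 163, 217]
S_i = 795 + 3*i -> [795, 798, 801, 804, 807]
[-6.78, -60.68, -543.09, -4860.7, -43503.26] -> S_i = -6.78*8.95^i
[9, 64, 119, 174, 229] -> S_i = 9 + 55*i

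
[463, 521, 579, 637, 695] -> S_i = 463 + 58*i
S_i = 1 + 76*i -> [1, 77, 153, 229, 305]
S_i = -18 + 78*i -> [-18, 60, 138, 216, 294]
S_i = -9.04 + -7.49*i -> [-9.04, -16.53, -24.02, -31.51, -39.0]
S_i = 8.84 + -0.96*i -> [8.84, 7.88, 6.92, 5.96, 5.0]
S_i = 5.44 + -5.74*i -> [5.44, -0.3, -6.04, -11.78, -17.52]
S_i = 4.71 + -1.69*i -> [4.71, 3.02, 1.33, -0.36, -2.05]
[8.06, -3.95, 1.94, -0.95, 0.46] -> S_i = 8.06*(-0.49)^i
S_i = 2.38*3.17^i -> [2.38, 7.54, 23.92, 75.81, 240.33]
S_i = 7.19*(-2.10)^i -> [7.19, -15.1, 31.71, -66.59, 139.83]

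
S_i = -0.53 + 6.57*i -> [-0.53, 6.04, 12.61, 19.18, 25.75]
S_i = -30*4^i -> [-30, -120, -480, -1920, -7680]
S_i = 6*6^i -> [6, 36, 216, 1296, 7776]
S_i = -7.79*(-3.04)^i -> [-7.79, 23.68, -71.99, 218.86, -665.32]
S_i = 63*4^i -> [63, 252, 1008, 4032, 16128]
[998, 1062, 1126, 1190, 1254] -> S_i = 998 + 64*i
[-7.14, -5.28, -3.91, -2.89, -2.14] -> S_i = -7.14*0.74^i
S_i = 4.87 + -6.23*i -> [4.87, -1.36, -7.59, -13.82, -20.05]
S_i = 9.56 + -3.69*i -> [9.56, 5.87, 2.18, -1.51, -5.2]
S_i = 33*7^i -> [33, 231, 1617, 11319, 79233]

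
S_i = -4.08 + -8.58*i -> [-4.08, -12.66, -21.24, -29.82, -38.4]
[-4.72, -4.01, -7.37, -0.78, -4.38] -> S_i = Random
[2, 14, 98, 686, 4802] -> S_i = 2*7^i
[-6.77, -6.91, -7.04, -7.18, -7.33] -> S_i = -6.77*1.02^i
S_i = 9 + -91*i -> [9, -82, -173, -264, -355]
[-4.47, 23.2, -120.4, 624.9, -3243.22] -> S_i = -4.47*(-5.19)^i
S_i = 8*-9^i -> [8, -72, 648, -5832, 52488]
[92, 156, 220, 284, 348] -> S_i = 92 + 64*i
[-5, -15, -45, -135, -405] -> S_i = -5*3^i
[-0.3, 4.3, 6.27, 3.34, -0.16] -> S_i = Random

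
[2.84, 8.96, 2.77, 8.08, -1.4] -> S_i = Random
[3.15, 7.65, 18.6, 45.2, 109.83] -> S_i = 3.15*2.43^i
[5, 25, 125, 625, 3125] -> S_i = 5*5^i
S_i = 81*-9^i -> [81, -729, 6561, -59049, 531441]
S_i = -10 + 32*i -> [-10, 22, 54, 86, 118]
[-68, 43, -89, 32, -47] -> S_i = Random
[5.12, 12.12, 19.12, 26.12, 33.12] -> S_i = 5.12 + 7.00*i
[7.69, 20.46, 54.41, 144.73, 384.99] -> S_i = 7.69*2.66^i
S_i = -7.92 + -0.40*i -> [-7.92, -8.32, -8.72, -9.12, -9.52]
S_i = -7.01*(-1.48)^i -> [-7.01, 10.37, -15.35, 22.72, -33.63]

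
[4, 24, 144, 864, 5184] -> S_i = 4*6^i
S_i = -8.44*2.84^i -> [-8.44, -23.97, -68.07, -193.33, -549.05]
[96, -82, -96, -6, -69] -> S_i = Random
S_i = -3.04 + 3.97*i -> [-3.04, 0.93, 4.9, 8.87, 12.84]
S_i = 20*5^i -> [20, 100, 500, 2500, 12500]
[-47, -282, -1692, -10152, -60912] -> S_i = -47*6^i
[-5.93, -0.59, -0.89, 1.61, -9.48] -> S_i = Random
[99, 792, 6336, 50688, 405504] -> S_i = 99*8^i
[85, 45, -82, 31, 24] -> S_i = Random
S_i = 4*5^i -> [4, 20, 100, 500, 2500]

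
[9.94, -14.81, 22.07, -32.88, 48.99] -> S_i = 9.94*(-1.49)^i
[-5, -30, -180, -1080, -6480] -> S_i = -5*6^i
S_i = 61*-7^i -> [61, -427, 2989, -20923, 146461]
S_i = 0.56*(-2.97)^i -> [0.56, -1.66, 4.94, -14.67, 43.57]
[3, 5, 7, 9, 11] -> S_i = 3 + 2*i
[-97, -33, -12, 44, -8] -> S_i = Random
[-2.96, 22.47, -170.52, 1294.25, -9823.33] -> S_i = -2.96*(-7.59)^i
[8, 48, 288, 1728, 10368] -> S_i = 8*6^i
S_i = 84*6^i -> [84, 504, 3024, 18144, 108864]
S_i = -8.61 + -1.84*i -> [-8.61, -10.45, -12.29, -14.13, -15.97]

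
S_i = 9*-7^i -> [9, -63, 441, -3087, 21609]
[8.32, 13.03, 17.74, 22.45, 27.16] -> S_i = 8.32 + 4.71*i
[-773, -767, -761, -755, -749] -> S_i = -773 + 6*i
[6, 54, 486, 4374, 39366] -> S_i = 6*9^i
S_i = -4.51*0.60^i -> [-4.51, -2.71, -1.62, -0.97, -0.58]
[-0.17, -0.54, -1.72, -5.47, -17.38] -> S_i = -0.17*3.18^i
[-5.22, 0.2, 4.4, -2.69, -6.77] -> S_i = Random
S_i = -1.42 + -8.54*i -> [-1.42, -9.96, -18.5, -27.04, -35.58]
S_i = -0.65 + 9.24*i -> [-0.65, 8.59, 17.83, 27.07, 36.31]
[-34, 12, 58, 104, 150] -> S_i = -34 + 46*i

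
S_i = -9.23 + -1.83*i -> [-9.23, -11.06, -12.89, -14.72, -16.55]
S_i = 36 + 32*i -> [36, 68, 100, 132, 164]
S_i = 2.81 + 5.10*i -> [2.81, 7.91, 13.01, 18.11, 23.21]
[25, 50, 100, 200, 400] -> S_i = 25*2^i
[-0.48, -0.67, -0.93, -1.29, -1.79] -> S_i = -0.48*1.39^i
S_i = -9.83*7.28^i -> [-9.83, -71.56, -520.97, -3792.69, -27610.8]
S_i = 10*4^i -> [10, 40, 160, 640, 2560]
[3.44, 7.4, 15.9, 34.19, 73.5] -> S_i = 3.44*2.15^i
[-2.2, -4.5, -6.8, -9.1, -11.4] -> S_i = -2.20 + -2.30*i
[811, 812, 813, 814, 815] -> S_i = 811 + 1*i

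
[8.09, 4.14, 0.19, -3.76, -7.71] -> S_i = 8.09 + -3.95*i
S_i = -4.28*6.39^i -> [-4.28, -27.35, -174.76, -1116.73, -7135.87]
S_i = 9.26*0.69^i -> [9.26, 6.39, 4.41, 3.04, 2.1]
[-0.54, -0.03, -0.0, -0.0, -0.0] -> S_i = -0.54*0.05^i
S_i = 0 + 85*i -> [0, 85, 170, 255, 340]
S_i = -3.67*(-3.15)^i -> [-3.67, 11.56, -36.42, 114.71, -361.33]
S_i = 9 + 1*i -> [9, 10, 11, 12, 13]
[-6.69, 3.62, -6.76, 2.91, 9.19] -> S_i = Random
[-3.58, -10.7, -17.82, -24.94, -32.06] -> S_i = -3.58 + -7.12*i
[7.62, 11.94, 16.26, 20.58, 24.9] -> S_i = 7.62 + 4.32*i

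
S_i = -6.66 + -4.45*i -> [-6.66, -11.11, -15.56, -20.01, -24.46]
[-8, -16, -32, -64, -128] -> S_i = -8*2^i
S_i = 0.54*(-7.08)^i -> [0.54, -3.82, 27.07, -191.64, 1356.83]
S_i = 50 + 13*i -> [50, 63, 76, 89, 102]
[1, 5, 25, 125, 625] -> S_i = 1*5^i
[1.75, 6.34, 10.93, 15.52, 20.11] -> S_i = 1.75 + 4.59*i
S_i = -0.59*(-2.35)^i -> [-0.59, 1.39, -3.26, 7.66, -17.99]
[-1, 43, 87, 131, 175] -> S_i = -1 + 44*i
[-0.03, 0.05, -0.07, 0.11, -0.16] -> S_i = -0.03*(-1.52)^i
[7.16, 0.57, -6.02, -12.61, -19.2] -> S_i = 7.16 + -6.59*i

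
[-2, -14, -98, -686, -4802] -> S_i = -2*7^i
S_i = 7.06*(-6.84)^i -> [7.06, -48.29, 330.31, -2259.3, 15453.58]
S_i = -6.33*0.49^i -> [-6.33, -3.1, -1.52, -0.74, -0.36]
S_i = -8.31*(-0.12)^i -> [-8.31, 1.0, -0.12, 0.01, -0.0]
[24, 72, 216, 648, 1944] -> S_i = 24*3^i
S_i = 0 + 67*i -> [0, 67, 134, 201, 268]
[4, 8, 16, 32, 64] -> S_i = 4*2^i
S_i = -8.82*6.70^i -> [-8.82, -59.09, -395.93, -2652.73, -17773.29]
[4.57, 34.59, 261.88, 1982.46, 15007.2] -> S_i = 4.57*7.57^i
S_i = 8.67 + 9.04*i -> [8.67, 17.71, 26.75, 35.79, 44.83]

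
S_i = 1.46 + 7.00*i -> [1.46, 8.46, 15.46, 22.46, 29.46]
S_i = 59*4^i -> [59, 236, 944, 3776, 15104]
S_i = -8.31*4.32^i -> [-8.31, -35.9, -155.08, -669.97, -2894.25]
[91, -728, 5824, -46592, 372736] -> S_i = 91*-8^i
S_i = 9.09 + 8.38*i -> [9.09, 17.47, 25.85, 34.23, 42.61]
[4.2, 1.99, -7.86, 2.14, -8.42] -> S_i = Random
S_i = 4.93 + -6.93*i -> [4.93, -2.0, -8.93, -15.86, -22.79]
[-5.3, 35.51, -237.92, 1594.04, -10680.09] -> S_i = -5.30*(-6.70)^i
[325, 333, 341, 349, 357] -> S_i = 325 + 8*i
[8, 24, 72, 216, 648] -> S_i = 8*3^i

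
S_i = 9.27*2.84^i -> [9.27, 26.33, 74.77, 212.34, 603.05]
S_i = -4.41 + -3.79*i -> [-4.41, -8.2, -11.99, -15.78, -19.57]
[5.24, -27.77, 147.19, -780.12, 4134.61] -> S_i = 5.24*(-5.30)^i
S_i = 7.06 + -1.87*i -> [7.06, 5.19, 3.32, 1.45, -0.42]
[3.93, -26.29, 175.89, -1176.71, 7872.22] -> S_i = 3.93*(-6.69)^i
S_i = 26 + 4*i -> [26, 30, 34, 38, 42]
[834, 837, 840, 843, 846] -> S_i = 834 + 3*i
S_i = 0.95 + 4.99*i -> [0.95, 5.94, 10.93, 15.92, 20.91]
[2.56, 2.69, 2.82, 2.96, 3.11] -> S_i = 2.56*1.05^i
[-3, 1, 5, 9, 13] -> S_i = -3 + 4*i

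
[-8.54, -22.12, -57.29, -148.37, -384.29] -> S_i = -8.54*2.59^i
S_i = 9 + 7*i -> [9, 16, 23, 30, 37]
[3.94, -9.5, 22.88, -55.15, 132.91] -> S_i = 3.94*(-2.41)^i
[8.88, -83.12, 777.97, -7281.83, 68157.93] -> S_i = 8.88*(-9.36)^i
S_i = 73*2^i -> [73, 146, 292, 584, 1168]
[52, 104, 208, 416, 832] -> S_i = 52*2^i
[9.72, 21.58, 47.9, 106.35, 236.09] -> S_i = 9.72*2.22^i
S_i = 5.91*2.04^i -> [5.91, 12.06, 24.6, 50.17, 102.35]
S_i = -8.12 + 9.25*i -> [-8.12, 1.13, 10.38, 19.63, 28.88]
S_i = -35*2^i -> [-35, -70, -140, -280, -560]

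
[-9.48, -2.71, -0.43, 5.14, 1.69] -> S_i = Random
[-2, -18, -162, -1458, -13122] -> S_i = -2*9^i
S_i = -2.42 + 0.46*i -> [-2.42, -1.96, -1.5, -1.04, -0.58]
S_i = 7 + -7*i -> [7, 0, -7, -14, -21]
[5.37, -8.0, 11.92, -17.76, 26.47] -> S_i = 5.37*(-1.49)^i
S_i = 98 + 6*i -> [98, 104, 110, 116, 122]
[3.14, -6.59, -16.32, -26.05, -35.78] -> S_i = 3.14 + -9.73*i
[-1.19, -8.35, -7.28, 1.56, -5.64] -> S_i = Random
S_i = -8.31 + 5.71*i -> [-8.31, -2.6, 3.11, 8.82, 14.53]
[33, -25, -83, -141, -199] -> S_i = 33 + -58*i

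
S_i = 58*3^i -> [58, 174, 522, 1566, 4698]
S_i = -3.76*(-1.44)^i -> [-3.76, 5.41, -7.8, 11.23, -16.17]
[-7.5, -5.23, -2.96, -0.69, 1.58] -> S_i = -7.50 + 2.27*i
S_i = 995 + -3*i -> [995, 992, 989, 986, 983]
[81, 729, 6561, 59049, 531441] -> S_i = 81*9^i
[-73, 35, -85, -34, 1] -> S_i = Random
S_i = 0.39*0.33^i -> [0.39, 0.13, 0.04, 0.01, 0.0]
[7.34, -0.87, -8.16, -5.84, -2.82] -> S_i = Random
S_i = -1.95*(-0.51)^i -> [-1.95, 0.99, -0.51, 0.26, -0.13]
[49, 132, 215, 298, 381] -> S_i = 49 + 83*i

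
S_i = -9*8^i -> [-9, -72, -576, -4608, -36864]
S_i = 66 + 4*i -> [66, 70, 74, 78, 82]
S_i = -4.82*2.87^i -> [-4.82, -13.83, -39.7, -113.94, -327.02]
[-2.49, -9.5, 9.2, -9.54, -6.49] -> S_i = Random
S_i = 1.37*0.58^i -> [1.37, 0.79, 0.46, 0.27, 0.16]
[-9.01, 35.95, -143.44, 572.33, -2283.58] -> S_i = -9.01*(-3.99)^i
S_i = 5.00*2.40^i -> [5.0, 12.0, 28.8, 69.12, 165.89]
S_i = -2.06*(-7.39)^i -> [-2.06, 15.22, -112.5, 831.38, -6143.91]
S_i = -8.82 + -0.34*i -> [-8.82, -9.16, -9.5, -9.84, -10.18]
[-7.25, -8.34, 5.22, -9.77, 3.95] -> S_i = Random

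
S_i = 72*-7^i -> [72, -504, 3528, -24696, 172872]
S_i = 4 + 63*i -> [4, 67, 130, 193, 256]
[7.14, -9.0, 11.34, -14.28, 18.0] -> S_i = 7.14*(-1.26)^i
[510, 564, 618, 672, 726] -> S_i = 510 + 54*i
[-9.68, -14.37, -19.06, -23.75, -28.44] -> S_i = -9.68 + -4.69*i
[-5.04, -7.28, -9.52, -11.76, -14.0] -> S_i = -5.04 + -2.24*i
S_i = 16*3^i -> [16, 48, 144, 432, 1296]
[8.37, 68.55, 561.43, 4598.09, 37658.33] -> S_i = 8.37*8.19^i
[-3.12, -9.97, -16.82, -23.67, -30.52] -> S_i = -3.12 + -6.85*i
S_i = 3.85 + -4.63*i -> [3.85, -0.78, -5.41, -10.04, -14.67]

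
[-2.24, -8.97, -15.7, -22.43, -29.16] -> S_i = -2.24 + -6.73*i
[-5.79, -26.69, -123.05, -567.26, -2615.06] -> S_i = -5.79*4.61^i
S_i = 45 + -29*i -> [45, 16, -13, -42, -71]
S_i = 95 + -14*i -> [95, 81, 67, 53, 39]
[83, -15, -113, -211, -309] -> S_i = 83 + -98*i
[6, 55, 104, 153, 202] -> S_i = 6 + 49*i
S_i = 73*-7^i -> [73, -511, 3577, -25039, 175273]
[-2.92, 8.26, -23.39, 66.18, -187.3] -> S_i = -2.92*(-2.83)^i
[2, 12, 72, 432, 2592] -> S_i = 2*6^i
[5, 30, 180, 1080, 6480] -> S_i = 5*6^i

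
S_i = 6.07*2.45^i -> [6.07, 14.87, 36.44, 89.27, 218.7]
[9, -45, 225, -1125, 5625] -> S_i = 9*-5^i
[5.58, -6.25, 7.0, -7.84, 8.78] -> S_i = 5.58*(-1.12)^i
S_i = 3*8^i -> [3, 24, 192, 1536, 12288]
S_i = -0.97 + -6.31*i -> [-0.97, -7.28, -13.59, -19.9, -26.21]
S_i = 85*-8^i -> [85, -680, 5440, -43520, 348160]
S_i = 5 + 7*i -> [5, 12, 19, 26, 33]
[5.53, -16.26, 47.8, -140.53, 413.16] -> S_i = 5.53*(-2.94)^i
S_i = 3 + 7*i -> [3, 10, 17, 24, 31]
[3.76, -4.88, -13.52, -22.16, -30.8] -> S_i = 3.76 + -8.64*i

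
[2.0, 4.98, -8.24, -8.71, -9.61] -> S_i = Random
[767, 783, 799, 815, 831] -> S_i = 767 + 16*i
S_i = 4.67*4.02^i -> [4.67, 18.77, 75.47, 303.39, 1219.61]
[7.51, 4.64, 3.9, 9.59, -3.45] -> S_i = Random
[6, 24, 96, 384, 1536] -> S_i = 6*4^i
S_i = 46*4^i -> [46, 184, 736, 2944, 11776]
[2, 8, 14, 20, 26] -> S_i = 2 + 6*i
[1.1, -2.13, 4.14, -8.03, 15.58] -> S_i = 1.10*(-1.94)^i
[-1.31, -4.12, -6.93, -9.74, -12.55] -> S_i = -1.31 + -2.81*i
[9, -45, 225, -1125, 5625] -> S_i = 9*-5^i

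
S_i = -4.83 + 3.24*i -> [-4.83, -1.59, 1.65, 4.89, 8.13]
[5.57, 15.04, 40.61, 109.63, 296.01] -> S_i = 5.57*2.70^i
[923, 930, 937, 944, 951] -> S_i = 923 + 7*i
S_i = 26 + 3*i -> [26, 29, 32, 35, 38]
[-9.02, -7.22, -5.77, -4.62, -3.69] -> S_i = -9.02*0.80^i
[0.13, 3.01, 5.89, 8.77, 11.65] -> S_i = 0.13 + 2.88*i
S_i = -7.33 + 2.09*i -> [-7.33, -5.24, -3.15, -1.06, 1.03]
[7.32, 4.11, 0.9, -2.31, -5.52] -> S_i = 7.32 + -3.21*i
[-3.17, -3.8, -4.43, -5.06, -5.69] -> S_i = -3.17 + -0.63*i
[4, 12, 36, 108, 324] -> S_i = 4*3^i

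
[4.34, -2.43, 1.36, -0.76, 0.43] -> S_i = 4.34*(-0.56)^i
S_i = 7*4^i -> [7, 28, 112, 448, 1792]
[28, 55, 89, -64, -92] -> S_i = Random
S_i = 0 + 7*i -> [0, 7, 14, 21, 28]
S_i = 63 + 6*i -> [63, 69, 75, 81, 87]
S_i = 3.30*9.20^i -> [3.3, 30.36, 279.31, 2569.67, 23640.97]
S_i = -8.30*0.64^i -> [-8.3, -5.31, -3.4, -2.18, -1.39]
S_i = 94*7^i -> [94, 658, 4606, 32242, 225694]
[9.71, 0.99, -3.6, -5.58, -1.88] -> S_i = Random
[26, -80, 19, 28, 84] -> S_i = Random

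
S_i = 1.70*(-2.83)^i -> [1.7, -4.81, 13.62, -38.53, 109.04]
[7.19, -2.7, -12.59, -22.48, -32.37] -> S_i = 7.19 + -9.89*i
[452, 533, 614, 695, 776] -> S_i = 452 + 81*i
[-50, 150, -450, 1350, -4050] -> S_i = -50*-3^i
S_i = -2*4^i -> [-2, -8, -32, -128, -512]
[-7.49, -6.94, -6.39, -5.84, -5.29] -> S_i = -7.49 + 0.55*i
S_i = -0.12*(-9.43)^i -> [-0.12, 1.13, -10.67, 100.63, -948.92]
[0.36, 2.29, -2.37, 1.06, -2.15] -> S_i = Random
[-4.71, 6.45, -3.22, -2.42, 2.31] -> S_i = Random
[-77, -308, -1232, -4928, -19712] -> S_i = -77*4^i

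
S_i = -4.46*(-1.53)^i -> [-4.46, 6.82, -10.44, 15.97, -24.44]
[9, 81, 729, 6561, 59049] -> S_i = 9*9^i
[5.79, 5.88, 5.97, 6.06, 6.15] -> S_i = 5.79 + 0.09*i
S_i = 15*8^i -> [15, 120, 960, 7680, 61440]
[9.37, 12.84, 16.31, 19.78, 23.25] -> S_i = 9.37 + 3.47*i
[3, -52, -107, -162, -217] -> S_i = 3 + -55*i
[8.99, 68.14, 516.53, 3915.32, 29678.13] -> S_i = 8.99*7.58^i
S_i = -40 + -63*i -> [-40, -103, -166, -229, -292]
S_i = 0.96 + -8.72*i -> [0.96, -7.76, -16.48, -25.2, -33.92]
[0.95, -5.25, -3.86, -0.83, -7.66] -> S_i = Random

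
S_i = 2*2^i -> [2, 4, 8, 16, 32]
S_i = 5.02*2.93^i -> [5.02, 14.71, 43.1, 126.27, 369.98]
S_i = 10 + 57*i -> [10, 67, 124, 181, 238]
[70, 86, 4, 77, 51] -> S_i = Random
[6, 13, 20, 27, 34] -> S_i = 6 + 7*i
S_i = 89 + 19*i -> [89, 108, 127, 146, 165]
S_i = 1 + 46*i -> [1, 47, 93, 139, 185]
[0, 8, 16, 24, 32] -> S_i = 0 + 8*i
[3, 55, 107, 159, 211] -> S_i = 3 + 52*i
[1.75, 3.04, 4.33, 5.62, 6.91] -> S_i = 1.75 + 1.29*i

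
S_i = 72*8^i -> [72, 576, 4608, 36864, 294912]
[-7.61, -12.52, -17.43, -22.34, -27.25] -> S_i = -7.61 + -4.91*i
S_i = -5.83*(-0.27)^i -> [-5.83, 1.57, -0.43, 0.11, -0.03]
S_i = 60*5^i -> [60, 300, 1500, 7500, 37500]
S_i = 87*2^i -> [87, 174, 348, 696, 1392]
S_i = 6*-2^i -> [6, -12, 24, -48, 96]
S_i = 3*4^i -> [3, 12, 48, 192, 768]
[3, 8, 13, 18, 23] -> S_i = 3 + 5*i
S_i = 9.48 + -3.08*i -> [9.48, 6.4, 3.32, 0.24, -2.84]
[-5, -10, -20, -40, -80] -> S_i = -5*2^i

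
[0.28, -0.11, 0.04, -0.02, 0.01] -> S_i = 0.28*(-0.40)^i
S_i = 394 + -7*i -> [394, 387, 380, 373, 366]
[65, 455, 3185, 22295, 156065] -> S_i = 65*7^i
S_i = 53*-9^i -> [53, -477, 4293, -38637, 347733]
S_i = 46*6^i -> [46, 276, 1656, 9936, 59616]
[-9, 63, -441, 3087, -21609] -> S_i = -9*-7^i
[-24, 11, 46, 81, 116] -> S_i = -24 + 35*i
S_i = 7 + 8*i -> [7, 15, 23, 31, 39]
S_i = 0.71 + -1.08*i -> [0.71, -0.37, -1.45, -2.53, -3.61]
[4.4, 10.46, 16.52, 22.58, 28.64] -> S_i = 4.40 + 6.06*i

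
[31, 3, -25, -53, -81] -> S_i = 31 + -28*i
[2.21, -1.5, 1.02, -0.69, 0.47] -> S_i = 2.21*(-0.68)^i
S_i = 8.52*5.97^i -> [8.52, 50.86, 303.66, 1812.85, 10822.73]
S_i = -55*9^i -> [-55, -495, -4455, -40095, -360855]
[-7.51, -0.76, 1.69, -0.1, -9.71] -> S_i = Random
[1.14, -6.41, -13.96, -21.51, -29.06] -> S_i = 1.14 + -7.55*i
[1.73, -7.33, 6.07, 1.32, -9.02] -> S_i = Random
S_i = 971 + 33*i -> [971, 1004, 1037, 1070, 1103]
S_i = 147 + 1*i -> [147, 148, 149, 150, 151]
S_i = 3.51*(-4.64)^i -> [3.51, -16.29, 75.57, -350.64, 1626.97]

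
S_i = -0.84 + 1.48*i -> [-0.84, 0.64, 2.12, 3.6, 5.08]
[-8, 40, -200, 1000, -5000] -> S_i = -8*-5^i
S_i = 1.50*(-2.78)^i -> [1.5, -4.17, 11.59, -32.23, 89.59]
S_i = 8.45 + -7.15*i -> [8.45, 1.3, -5.85, -13.0, -20.15]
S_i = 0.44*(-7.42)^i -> [0.44, -3.26, 24.22, -179.75, 1333.73]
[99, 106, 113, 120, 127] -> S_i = 99 + 7*i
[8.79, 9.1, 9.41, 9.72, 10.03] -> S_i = 8.79 + 0.31*i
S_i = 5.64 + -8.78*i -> [5.64, -3.14, -11.92, -20.7, -29.48]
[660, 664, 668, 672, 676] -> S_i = 660 + 4*i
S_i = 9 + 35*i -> [9, 44, 79, 114, 149]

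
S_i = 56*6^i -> [56, 336, 2016, 12096, 72576]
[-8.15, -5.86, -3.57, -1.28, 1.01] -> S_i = -8.15 + 2.29*i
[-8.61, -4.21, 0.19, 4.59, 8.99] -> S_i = -8.61 + 4.40*i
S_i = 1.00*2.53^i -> [1.0, 2.53, 6.4, 16.19, 40.97]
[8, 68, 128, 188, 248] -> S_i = 8 + 60*i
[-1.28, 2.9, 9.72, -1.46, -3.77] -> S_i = Random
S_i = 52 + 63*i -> [52, 115, 178, 241, 304]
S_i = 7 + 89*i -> [7, 96, 185, 274, 363]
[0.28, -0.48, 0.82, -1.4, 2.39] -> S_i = 0.28*(-1.71)^i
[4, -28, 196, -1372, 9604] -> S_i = 4*-7^i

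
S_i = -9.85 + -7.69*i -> [-9.85, -17.54, -25.23, -32.92, -40.61]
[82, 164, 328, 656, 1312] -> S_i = 82*2^i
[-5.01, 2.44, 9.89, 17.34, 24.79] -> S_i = -5.01 + 7.45*i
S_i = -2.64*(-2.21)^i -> [-2.64, 5.83, -12.89, 28.5, -62.98]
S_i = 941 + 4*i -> [941, 945, 949, 953, 957]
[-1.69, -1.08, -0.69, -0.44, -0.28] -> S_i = -1.69*0.64^i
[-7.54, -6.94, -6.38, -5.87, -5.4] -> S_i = -7.54*0.92^i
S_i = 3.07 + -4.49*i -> [3.07, -1.42, -5.91, -10.4, -14.89]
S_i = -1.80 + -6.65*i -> [-1.8, -8.45, -15.1, -21.75, -28.4]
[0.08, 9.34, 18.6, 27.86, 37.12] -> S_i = 0.08 + 9.26*i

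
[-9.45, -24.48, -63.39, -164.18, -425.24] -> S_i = -9.45*2.59^i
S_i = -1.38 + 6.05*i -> [-1.38, 4.67, 10.72, 16.77, 22.82]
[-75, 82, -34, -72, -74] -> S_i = Random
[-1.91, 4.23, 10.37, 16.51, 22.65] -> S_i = -1.91 + 6.14*i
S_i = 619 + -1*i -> [619, 618, 617, 616, 615]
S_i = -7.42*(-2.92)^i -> [-7.42, 21.67, -63.27, 184.74, -539.43]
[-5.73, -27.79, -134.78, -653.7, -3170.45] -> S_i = -5.73*4.85^i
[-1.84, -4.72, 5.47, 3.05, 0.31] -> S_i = Random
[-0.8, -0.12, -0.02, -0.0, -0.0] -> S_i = -0.80*0.15^i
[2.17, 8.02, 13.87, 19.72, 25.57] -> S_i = 2.17 + 5.85*i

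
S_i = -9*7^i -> [-9, -63, -441, -3087, -21609]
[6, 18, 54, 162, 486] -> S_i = 6*3^i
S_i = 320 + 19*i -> [320, 339, 358, 377, 396]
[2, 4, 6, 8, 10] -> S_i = 2 + 2*i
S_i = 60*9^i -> [60, 540, 4860, 43740, 393660]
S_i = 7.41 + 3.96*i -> [7.41, 11.37, 15.33, 19.29, 23.25]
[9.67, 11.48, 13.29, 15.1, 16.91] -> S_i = 9.67 + 1.81*i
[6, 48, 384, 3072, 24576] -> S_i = 6*8^i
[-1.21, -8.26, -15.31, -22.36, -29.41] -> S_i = -1.21 + -7.05*i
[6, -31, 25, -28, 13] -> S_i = Random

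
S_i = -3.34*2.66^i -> [-3.34, -8.88, -23.63, -62.86, -167.21]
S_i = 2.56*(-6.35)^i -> [2.56, -16.26, 103.23, -655.48, 4162.31]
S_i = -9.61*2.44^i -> [-9.61, -23.45, -57.21, -139.6, -340.63]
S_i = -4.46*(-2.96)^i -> [-4.46, 13.2, -39.08, 115.67, -342.37]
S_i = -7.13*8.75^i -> [-7.13, -62.39, -545.89, -4776.54, -41794.75]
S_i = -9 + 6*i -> [-9, -3, 3, 9, 15]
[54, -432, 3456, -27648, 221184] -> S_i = 54*-8^i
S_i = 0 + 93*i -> [0, 93, 186, 279, 372]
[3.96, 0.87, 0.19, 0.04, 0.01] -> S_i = 3.96*0.22^i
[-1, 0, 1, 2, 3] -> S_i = -1 + 1*i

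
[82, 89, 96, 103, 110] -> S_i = 82 + 7*i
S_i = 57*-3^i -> [57, -171, 513, -1539, 4617]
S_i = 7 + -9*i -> [7, -2, -11, -20, -29]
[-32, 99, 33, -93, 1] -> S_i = Random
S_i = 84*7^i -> [84, 588, 4116, 28812, 201684]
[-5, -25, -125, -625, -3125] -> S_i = -5*5^i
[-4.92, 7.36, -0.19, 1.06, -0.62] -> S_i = Random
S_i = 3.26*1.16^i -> [3.26, 3.78, 4.39, 5.09, 5.9]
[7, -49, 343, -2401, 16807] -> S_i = 7*-7^i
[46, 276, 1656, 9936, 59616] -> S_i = 46*6^i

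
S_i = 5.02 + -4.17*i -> [5.02, 0.85, -3.32, -7.49, -11.66]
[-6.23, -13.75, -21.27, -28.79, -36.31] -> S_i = -6.23 + -7.52*i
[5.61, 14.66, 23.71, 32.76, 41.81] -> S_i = 5.61 + 9.05*i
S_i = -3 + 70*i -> [-3, 67, 137, 207, 277]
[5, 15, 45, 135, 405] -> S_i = 5*3^i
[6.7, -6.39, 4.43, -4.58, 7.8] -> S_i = Random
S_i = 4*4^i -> [4, 16, 64, 256, 1024]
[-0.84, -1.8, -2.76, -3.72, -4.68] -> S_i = -0.84 + -0.96*i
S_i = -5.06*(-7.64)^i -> [-5.06, 38.66, -295.35, 2256.48, -17239.47]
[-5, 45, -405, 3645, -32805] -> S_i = -5*-9^i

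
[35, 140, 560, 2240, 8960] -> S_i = 35*4^i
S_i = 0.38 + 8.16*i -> [0.38, 8.54, 16.7, 24.86, 33.02]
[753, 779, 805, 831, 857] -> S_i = 753 + 26*i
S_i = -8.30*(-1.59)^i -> [-8.3, 13.2, -20.98, 33.36, -53.05]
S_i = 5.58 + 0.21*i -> [5.58, 5.79, 6.0, 6.21, 6.42]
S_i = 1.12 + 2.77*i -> [1.12, 3.89, 6.66, 9.43, 12.2]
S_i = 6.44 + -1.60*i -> [6.44, 4.84, 3.24, 1.64, 0.04]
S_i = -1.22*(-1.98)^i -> [-1.22, 2.42, -4.78, 9.47, -18.75]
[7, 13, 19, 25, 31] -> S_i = 7 + 6*i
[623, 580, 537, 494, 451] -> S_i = 623 + -43*i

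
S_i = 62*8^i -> [62, 496, 3968, 31744, 253952]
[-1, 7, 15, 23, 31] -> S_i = -1 + 8*i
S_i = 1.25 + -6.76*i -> [1.25, -5.51, -12.27, -19.03, -25.79]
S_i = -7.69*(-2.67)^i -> [-7.69, 20.53, -54.82, 146.37, -390.82]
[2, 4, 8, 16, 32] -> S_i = 2*2^i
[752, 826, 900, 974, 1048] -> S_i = 752 + 74*i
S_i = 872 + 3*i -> [872, 875, 878, 881, 884]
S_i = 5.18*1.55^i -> [5.18, 8.03, 12.44, 19.29, 29.9]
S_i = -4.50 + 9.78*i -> [-4.5, 5.28, 15.06, 24.84, 34.62]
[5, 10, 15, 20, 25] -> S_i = 5 + 5*i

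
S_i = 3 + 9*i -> [3, 12, 21, 30, 39]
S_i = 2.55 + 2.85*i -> [2.55, 5.4, 8.25, 11.1, 13.95]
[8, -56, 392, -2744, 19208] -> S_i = 8*-7^i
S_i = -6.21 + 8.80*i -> [-6.21, 2.59, 11.39, 20.19, 28.99]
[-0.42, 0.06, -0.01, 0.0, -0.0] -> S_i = -0.42*(-0.14)^i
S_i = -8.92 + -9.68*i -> [-8.92, -18.6, -28.28, -37.96, -47.64]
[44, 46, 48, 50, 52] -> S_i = 44 + 2*i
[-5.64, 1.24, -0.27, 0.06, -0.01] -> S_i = -5.64*(-0.22)^i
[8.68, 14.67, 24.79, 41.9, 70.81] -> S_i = 8.68*1.69^i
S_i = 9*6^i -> [9, 54, 324, 1944, 11664]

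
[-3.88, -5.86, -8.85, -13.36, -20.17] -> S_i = -3.88*1.51^i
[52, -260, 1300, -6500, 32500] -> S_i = 52*-5^i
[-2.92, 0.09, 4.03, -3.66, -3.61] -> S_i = Random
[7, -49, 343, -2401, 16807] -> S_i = 7*-7^i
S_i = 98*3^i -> [98, 294, 882, 2646, 7938]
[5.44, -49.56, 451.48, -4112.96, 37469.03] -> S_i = 5.44*(-9.11)^i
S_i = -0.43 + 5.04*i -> [-0.43, 4.61, 9.65, 14.69, 19.73]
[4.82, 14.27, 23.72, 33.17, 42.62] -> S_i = 4.82 + 9.45*i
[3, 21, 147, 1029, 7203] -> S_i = 3*7^i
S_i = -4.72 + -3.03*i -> [-4.72, -7.75, -10.78, -13.81, -16.84]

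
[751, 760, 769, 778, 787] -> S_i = 751 + 9*i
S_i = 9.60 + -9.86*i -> [9.6, -0.26, -10.12, -19.98, -29.84]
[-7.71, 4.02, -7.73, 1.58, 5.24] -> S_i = Random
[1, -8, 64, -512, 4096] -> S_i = 1*-8^i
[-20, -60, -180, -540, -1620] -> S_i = -20*3^i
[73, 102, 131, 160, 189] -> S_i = 73 + 29*i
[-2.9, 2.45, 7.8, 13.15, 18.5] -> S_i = -2.90 + 5.35*i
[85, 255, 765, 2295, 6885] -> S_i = 85*3^i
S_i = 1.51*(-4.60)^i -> [1.51, -6.95, 31.95, -146.98, 676.1]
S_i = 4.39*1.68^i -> [4.39, 7.38, 12.39, 20.82, 34.97]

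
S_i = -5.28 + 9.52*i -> [-5.28, 4.24, 13.76, 23.28, 32.8]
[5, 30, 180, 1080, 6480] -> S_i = 5*6^i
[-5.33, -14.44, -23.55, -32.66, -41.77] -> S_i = -5.33 + -9.11*i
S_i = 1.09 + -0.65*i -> [1.09, 0.44, -0.21, -0.86, -1.51]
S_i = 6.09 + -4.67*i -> [6.09, 1.42, -3.25, -7.92, -12.59]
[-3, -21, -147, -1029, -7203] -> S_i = -3*7^i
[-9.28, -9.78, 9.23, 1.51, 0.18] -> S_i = Random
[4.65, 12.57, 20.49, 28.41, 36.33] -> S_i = 4.65 + 7.92*i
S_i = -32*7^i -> [-32, -224, -1568, -10976, -76832]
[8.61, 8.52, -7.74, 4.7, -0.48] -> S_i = Random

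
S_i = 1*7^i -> [1, 7, 49, 343, 2401]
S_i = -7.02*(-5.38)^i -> [-7.02, 37.77, -203.19, 1093.16, -5881.2]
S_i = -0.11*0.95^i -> [-0.11, -0.1, -0.1, -0.09, -0.09]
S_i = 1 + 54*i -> [1, 55, 109, 163, 217]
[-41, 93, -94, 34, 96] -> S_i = Random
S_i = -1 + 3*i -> [-1, 2, 5, 8, 11]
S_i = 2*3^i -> [2, 6, 18, 54, 162]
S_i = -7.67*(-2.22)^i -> [-7.67, 17.03, -37.8, 83.92, -186.3]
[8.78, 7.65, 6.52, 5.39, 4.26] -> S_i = 8.78 + -1.13*i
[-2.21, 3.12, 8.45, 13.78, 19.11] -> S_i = -2.21 + 5.33*i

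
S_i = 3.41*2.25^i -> [3.41, 7.67, 17.26, 38.84, 87.39]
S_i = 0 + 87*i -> [0, 87, 174, 261, 348]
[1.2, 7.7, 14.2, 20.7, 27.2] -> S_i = 1.20 + 6.50*i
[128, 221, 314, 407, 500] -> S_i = 128 + 93*i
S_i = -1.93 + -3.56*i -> [-1.93, -5.49, -9.05, -12.61, -16.17]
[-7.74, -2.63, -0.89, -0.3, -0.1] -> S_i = -7.74*0.34^i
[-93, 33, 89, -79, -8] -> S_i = Random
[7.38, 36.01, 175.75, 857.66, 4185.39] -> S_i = 7.38*4.88^i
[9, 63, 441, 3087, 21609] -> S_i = 9*7^i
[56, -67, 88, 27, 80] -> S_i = Random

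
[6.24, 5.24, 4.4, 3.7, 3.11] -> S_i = 6.24*0.84^i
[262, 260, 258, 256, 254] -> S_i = 262 + -2*i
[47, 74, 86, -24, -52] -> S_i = Random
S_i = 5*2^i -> [5, 10, 20, 40, 80]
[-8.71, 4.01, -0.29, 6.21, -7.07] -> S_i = Random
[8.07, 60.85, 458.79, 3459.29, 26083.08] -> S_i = 8.07*7.54^i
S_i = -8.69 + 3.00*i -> [-8.69, -5.69, -2.69, 0.31, 3.31]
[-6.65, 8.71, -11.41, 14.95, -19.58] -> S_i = -6.65*(-1.31)^i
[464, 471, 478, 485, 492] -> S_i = 464 + 7*i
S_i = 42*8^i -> [42, 336, 2688, 21504, 172032]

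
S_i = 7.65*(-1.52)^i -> [7.65, -11.63, 17.67, -26.87, 40.84]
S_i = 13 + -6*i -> [13, 7, 1, -5, -11]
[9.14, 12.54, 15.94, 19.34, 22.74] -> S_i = 9.14 + 3.40*i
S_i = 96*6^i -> [96, 576, 3456, 20736, 124416]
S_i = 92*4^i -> [92, 368, 1472, 5888, 23552]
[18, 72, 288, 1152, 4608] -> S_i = 18*4^i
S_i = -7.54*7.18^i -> [-7.54, -54.14, -388.71, -2790.9, -20038.68]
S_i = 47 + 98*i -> [47, 145, 243, 341, 439]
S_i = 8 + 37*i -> [8, 45, 82, 119, 156]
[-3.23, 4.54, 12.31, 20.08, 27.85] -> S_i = -3.23 + 7.77*i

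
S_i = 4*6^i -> [4, 24, 144, 864, 5184]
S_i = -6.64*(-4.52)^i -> [-6.64, 30.01, -135.66, 613.17, -2771.54]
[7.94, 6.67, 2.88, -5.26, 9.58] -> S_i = Random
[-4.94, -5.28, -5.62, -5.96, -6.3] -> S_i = -4.94 + -0.34*i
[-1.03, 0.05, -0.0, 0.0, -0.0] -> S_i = -1.03*(-0.05)^i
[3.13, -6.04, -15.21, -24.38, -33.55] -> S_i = 3.13 + -9.17*i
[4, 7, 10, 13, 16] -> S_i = 4 + 3*i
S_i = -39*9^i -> [-39, -351, -3159, -28431, -255879]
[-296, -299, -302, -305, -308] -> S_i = -296 + -3*i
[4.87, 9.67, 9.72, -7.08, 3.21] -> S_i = Random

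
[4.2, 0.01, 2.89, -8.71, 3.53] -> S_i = Random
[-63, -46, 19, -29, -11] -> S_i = Random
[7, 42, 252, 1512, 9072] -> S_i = 7*6^i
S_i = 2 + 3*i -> [2, 5, 8, 11, 14]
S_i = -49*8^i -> [-49, -392, -3136, -25088, -200704]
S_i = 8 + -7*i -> [8, 1, -6, -13, -20]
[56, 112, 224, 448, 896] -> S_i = 56*2^i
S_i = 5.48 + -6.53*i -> [5.48, -1.05, -7.58, -14.11, -20.64]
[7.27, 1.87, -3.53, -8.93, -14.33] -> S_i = 7.27 + -5.40*i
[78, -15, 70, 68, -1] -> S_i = Random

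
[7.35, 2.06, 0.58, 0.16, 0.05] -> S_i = 7.35*0.28^i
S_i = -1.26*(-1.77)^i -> [-1.26, 2.23, -3.95, 6.99, -12.37]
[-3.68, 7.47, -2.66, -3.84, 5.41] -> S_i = Random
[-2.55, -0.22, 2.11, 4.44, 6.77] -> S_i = -2.55 + 2.33*i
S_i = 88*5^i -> [88, 440, 2200, 11000, 55000]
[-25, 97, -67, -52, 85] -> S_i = Random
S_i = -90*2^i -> [-90, -180, -360, -720, -1440]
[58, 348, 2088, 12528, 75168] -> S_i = 58*6^i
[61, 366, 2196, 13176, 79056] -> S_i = 61*6^i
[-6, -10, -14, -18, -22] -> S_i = -6 + -4*i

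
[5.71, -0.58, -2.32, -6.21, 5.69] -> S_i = Random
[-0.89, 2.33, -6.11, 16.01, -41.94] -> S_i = -0.89*(-2.62)^i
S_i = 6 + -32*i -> [6, -26, -58, -90, -122]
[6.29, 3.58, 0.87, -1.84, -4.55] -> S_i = 6.29 + -2.71*i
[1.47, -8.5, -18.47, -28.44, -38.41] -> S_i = 1.47 + -9.97*i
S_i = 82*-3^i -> [82, -246, 738, -2214, 6642]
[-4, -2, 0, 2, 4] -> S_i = -4 + 2*i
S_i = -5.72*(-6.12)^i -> [-5.72, 35.01, -214.24, 1311.14, -8024.2]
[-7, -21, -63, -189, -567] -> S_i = -7*3^i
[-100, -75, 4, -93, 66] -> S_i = Random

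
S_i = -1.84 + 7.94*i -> [-1.84, 6.1, 14.04, 21.98, 29.92]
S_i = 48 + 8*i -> [48, 56, 64, 72, 80]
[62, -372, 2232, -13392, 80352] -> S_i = 62*-6^i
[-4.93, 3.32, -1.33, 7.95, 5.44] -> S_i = Random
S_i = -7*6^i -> [-7, -42, -252, -1512, -9072]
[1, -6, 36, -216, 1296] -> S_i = 1*-6^i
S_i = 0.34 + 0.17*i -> [0.34, 0.51, 0.68, 0.85, 1.02]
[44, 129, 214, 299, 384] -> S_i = 44 + 85*i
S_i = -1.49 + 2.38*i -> [-1.49, 0.89, 3.27, 5.65, 8.03]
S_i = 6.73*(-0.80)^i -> [6.73, -5.38, 4.31, -3.45, 2.76]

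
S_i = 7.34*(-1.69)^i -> [7.34, -12.4, 20.96, -35.43, 59.87]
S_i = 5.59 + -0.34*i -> [5.59, 5.25, 4.91, 4.57, 4.23]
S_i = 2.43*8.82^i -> [2.43, 21.43, 189.04, 1667.29, 14705.53]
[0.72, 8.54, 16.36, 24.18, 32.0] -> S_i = 0.72 + 7.82*i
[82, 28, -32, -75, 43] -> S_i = Random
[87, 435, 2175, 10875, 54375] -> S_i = 87*5^i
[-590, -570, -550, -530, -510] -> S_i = -590 + 20*i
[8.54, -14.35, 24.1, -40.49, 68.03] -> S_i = 8.54*(-1.68)^i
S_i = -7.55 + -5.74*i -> [-7.55, -13.29, -19.03, -24.77, -30.51]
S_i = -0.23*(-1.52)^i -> [-0.23, 0.35, -0.53, 0.81, -1.23]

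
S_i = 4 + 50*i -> [4, 54, 104, 154, 204]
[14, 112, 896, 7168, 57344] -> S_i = 14*8^i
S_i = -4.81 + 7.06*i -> [-4.81, 2.25, 9.31, 16.37, 23.43]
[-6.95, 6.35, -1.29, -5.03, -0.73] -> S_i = Random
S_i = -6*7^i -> [-6, -42, -294, -2058, -14406]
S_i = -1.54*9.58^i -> [-1.54, -14.75, -141.34, -1354.0, -12971.28]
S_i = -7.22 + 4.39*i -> [-7.22, -2.83, 1.56, 5.95, 10.34]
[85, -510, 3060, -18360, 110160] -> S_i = 85*-6^i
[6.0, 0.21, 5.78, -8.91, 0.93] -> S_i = Random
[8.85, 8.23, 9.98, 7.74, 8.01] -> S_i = Random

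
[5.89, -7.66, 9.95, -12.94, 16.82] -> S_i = 5.89*(-1.30)^i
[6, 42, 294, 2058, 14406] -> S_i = 6*7^i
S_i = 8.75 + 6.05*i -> [8.75, 14.8, 20.85, 26.9, 32.95]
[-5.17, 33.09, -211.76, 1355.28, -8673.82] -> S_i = -5.17*(-6.40)^i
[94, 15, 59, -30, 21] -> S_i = Random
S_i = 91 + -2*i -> [91, 89, 87, 85, 83]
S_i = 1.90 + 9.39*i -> [1.9, 11.29, 20.68, 30.07, 39.46]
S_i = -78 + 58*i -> [-78, -20, 38, 96, 154]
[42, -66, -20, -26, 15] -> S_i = Random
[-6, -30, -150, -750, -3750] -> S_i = -6*5^i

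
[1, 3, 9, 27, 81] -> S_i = 1*3^i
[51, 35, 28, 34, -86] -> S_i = Random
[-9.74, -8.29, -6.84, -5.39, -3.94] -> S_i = -9.74 + 1.45*i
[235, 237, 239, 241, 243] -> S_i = 235 + 2*i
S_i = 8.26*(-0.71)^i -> [8.26, -5.86, 4.16, -2.96, 2.1]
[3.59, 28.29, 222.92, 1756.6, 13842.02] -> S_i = 3.59*7.88^i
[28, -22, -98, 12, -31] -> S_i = Random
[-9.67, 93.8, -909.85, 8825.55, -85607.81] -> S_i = -9.67*(-9.70)^i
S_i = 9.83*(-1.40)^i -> [9.83, -13.76, 19.27, -26.97, 37.76]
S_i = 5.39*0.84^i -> [5.39, 4.53, 3.8, 3.19, 2.68]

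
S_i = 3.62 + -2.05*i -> [3.62, 1.57, -0.48, -2.53, -4.58]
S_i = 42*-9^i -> [42, -378, 3402, -30618, 275562]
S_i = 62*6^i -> [62, 372, 2232, 13392, 80352]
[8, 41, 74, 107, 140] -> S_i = 8 + 33*i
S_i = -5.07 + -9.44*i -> [-5.07, -14.51, -23.95, -33.39, -42.83]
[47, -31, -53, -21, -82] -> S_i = Random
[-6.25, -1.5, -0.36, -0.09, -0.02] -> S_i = -6.25*0.24^i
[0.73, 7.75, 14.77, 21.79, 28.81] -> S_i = 0.73 + 7.02*i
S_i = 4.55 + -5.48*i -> [4.55, -0.93, -6.41, -11.89, -17.37]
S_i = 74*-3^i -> [74, -222, 666, -1998, 5994]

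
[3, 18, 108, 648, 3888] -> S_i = 3*6^i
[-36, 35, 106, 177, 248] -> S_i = -36 + 71*i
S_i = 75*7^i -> [75, 525, 3675, 25725, 180075]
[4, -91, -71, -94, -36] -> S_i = Random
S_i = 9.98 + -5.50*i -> [9.98, 4.48, -1.02, -6.52, -12.02]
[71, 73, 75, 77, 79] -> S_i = 71 + 2*i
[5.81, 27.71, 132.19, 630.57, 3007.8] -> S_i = 5.81*4.77^i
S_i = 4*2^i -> [4, 8, 16, 32, 64]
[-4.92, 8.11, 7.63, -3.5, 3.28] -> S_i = Random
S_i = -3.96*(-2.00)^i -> [-3.96, 7.92, -15.84, 31.68, -63.36]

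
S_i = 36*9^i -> [36, 324, 2916, 26244, 236196]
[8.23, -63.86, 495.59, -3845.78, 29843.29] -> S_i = 8.23*(-7.76)^i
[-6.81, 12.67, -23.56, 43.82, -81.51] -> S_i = -6.81*(-1.86)^i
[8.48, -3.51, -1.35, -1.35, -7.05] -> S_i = Random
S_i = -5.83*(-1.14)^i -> [-5.83, 6.65, -7.58, 8.64, -9.85]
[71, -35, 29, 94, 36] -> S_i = Random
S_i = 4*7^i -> [4, 28, 196, 1372, 9604]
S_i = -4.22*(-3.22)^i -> [-4.22, 13.59, -43.75, 140.89, -453.67]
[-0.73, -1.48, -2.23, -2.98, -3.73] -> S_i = -0.73 + -0.75*i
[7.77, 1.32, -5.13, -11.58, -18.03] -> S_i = 7.77 + -6.45*i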